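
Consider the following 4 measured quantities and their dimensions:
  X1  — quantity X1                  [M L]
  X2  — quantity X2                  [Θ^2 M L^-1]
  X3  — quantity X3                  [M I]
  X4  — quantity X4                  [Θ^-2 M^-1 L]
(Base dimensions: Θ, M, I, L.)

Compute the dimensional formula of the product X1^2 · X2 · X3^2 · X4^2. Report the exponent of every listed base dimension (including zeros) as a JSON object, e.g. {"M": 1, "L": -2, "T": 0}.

Write exponents as rows Θ,M,I,L / cols X1,X2,X3,X4:
  Θ: [ 0  2  0 -2]
  M: [ 1  1  1 -1]
  I: [ 0  0  1  0]
  L: [ 1 -1  0  1]
  [Θ]: (2)·0+(1)·2+(2)·0+(2)·-2 = -2
  [M]: (2)·1+(1)·1+(2)·1+(2)·-1 = 3
  [I]: (2)·0+(1)·0+(2)·1+(2)·0 = 2
  [L]: (2)·1+(1)·-1+(2)·0+(2)·1 = 3
⇒ Θ^-2 M^3 I^2 L^3

{"Θ": -2, "M": 3, "I": 2, "L": 3}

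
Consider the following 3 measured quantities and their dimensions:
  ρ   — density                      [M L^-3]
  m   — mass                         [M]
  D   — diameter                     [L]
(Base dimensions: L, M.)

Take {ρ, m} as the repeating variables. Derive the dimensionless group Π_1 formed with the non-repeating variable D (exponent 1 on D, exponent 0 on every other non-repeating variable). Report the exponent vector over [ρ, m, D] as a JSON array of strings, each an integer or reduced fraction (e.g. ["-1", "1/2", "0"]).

["1/3", "-1/3", "1"]

Dimensional matrix (L×M by ρ×m×D):
  L: [-3  0  1]
  M: [ 1  1  0]
Row reduction gives pivot columns ρ,m; rank = 2
Repeat: ρ,m; free: D
RREF:
  r0: [   1    0 -1/3]
  r1: [   0    1  1/3]
Fix exponent of D at 1; solve each RREF row for its pivot's exponent:
  r0: exp(ρ) + (-1/3)·1 = 0 ⇒ exp(ρ) = 1/3
  r1: exp(m) + (1/3)·1 = 0 ⇒ exp(m) = -1/3
Π_1 = ρ^(1/3) · m^(-1/3) · D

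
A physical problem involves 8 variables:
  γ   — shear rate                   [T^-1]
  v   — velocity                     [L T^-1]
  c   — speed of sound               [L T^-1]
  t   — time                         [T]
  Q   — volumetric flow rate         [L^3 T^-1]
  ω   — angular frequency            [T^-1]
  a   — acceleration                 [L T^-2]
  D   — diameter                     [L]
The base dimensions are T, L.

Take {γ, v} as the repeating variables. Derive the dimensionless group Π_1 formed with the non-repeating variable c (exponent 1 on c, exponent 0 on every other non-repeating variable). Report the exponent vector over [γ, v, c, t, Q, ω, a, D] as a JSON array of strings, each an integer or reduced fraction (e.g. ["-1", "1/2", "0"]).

["0", "-1", "1", "0", "0", "0", "0", "0"]

Dimensional matrix (T×L by γ×v×c×t×Q×ω×a×D):
  T: [-1 -1 -1  1 -1 -1 -2  0]
  L: [ 0  1  1  0  3  0  1  1]
Row reduction gives pivot columns γ,v; rank = 2
Repeat: γ,v; free: c,t,Q,ω,a,D
RREF:
  r0: [   1    0    0   -1   -2    1    1   -1]
  r1: [   0    1    1    0    3    0    1    1]
Fix exponent of c at 1, t at 0, Q at 0, ω at 0, a at 0, D at 0; solve each RREF row for its pivot's exponent:
  r0: exp(γ) + (0)·1 = 0 ⇒ exp(γ) = 0
  r1: exp(v) + (1)·1 = 0 ⇒ exp(v) = -1
Π_1 = v^-1 · c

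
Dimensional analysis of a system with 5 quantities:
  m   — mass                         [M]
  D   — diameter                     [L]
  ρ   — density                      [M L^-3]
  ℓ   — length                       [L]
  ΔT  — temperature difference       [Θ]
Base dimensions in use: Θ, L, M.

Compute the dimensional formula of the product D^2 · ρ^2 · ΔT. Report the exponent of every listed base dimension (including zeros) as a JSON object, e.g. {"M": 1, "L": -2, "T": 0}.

Dimensional matrix (Θ×L×M by m×D×ρ×ℓ×ΔT):
  Θ: [ 0  0  0  0  1]
  L: [ 0  1 -3  1  0]
  M: [ 1  0  1  0  0]
  [Θ]: (2)·0+(2)·0+(1)·1 = 1
  [L]: (2)·1+(2)·-3+(1)·0 = -4
  [M]: (2)·0+(2)·1+(1)·0 = 2
⇒ Θ L^-4 M^2

{"Θ": 1, "L": -4, "M": 2}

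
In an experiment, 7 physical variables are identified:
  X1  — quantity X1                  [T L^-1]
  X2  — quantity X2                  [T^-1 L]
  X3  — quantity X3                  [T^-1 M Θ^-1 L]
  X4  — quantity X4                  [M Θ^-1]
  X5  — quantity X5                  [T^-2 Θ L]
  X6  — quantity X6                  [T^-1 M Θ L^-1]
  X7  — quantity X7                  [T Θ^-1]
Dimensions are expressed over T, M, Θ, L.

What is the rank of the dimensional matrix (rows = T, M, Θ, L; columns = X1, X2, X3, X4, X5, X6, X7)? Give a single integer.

Dimensional matrix (T×M×Θ×L by X1×X2×X3×X4×X5×X6×X7):
  T: [ 1 -1 -1  0 -2 -1  1]
  M: [ 0  0  1  1  0  1  0]
  Θ: [ 0  0 -1 -1  1  1 -1]
  L: [-1  1  1  0  1 -1  0]
RREF → pivots at {X1,X3,X5} ⇒ r = 3

3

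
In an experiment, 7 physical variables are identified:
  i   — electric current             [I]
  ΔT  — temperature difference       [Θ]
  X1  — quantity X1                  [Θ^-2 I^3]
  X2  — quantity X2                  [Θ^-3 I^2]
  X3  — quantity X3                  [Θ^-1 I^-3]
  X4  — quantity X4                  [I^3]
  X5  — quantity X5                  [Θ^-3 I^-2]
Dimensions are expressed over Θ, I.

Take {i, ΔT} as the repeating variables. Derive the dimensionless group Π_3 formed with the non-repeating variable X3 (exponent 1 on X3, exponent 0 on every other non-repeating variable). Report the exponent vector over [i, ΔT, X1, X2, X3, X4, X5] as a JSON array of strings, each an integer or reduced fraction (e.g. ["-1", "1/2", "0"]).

["3", "1", "0", "0", "1", "0", "0"]

Dimensional matrix (Θ×I by i×ΔT×X1×X2×X3×X4×X5):
  Θ: [ 0  1 -2 -3 -1  0 -3]
  I: [ 1  0  3  2 -3  3 -2]
Row reduction gives pivot columns i,ΔT; rank = 2
Repeat: i,ΔT; free: X1,X2,X3,X4,X5
RREF:
  r0: [   1    0    3    2   -3    3   -2]
  r1: [   0    1   -2   -3   -1    0   -3]
Fix exponent of X3 at 1, X1 at 0, X2 at 0, X4 at 0, X5 at 0; solve each RREF row for its pivot's exponent:
  r0: exp(i) + (-3)·1 = 0 ⇒ exp(i) = 3
  r1: exp(ΔT) + (-1)·1 = 0 ⇒ exp(ΔT) = 1
Π_3 = i^3 · ΔT · X3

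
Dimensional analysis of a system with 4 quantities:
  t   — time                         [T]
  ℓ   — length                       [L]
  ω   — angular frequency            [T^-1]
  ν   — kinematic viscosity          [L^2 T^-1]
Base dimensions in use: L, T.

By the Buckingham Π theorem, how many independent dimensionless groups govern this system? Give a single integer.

Dimensional matrix (L×T by t×ℓ×ω×ν):
  L: [ 0  1  0  2]
  T: [ 1  0 -1 -1]
Row reduction gives pivot columns t,ℓ; rank = 2
4 vars − rank 2 = 2 Π groups

2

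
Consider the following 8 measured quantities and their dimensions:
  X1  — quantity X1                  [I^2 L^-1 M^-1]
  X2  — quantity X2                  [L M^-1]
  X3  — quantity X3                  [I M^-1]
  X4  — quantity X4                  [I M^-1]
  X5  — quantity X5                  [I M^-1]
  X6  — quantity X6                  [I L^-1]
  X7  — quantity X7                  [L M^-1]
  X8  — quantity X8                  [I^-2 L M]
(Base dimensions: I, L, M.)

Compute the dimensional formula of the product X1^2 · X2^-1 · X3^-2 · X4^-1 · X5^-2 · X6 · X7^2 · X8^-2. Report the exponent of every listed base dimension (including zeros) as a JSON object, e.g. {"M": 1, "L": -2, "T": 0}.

Dimensional matrix (I×L×M by X1×X2×X3×X4×X5×X6×X7×X8):
  I: [ 2  0  1  1  1  1  0 -2]
  L: [-1  1  0  0  0 -1  1  1]
  M: [-1 -1 -1 -1 -1  0 -1  1]
  [I]: (2)·2+(-1)·0+(-2)·1+(-1)·1+(-2)·1+(1)·1+(2)·0+(-2)·-2 = 4
  [L]: (2)·-1+(-1)·1+(-2)·0+(-1)·0+(-2)·0+(1)·-1+(2)·1+(-2)·1 = -4
  [M]: (2)·-1+(-1)·-1+(-2)·-1+(-1)·-1+(-2)·-1+(1)·0+(2)·-1+(-2)·1 = 0
⇒ I^4 L^-4

{"I": 4, "L": -4, "M": 0}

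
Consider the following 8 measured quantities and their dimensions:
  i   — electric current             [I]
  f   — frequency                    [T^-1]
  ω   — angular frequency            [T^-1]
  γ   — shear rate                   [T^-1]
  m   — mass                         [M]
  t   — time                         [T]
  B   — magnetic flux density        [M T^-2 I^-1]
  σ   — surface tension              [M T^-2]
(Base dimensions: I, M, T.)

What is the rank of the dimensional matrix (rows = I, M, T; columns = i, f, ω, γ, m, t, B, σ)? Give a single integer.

3

Exponent matrix [I,M,T] × [i,f,ω,γ,m,t,B,σ]:
  I: [ 1  0  0  0  0  0 -1  0]
  M: [ 0  0  0  0  1  0  1  1]
  T: [ 0 -1 -1 -1  0  1 -2 -2]
Echelon form has 3 nonzero rows (pivots: i,f,m)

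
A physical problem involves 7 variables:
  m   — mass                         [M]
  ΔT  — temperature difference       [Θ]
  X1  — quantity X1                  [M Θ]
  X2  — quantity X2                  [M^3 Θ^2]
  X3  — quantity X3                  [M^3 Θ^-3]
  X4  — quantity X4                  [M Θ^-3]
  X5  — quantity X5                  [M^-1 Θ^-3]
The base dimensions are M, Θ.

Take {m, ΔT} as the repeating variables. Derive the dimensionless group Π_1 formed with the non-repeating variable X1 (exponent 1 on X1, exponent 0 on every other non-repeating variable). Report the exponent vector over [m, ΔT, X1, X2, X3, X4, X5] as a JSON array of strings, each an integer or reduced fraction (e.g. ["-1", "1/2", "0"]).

["-1", "-1", "1", "0", "0", "0", "0"]

Write exponents as rows M,Θ / cols m,ΔT,X1,X2,X3,X4,X5:
  M: [ 1  0  1  3  3  1 -1]
  Θ: [ 0  1  1  2 -3 -3 -3]
Echelon form has 2 nonzero rows (pivots: m,ΔT)
Pivot set = {m,ΔT}, free = {X1,X2,X3,X4,X5}
RREF:
  r0: [   1    0    1    3    3    1   -1]
  r1: [   0    1    1    2   -3   -3   -3]
Fix exponent of X1 at 1, X2 at 0, X3 at 0, X4 at 0, X5 at 0; solve each RREF row for its pivot's exponent:
  r0: exp(m) + (1)·1 = 0 ⇒ exp(m) = -1
  r1: exp(ΔT) + (1)·1 = 0 ⇒ exp(ΔT) = -1
Π_1 = m^-1 · ΔT^-1 · X1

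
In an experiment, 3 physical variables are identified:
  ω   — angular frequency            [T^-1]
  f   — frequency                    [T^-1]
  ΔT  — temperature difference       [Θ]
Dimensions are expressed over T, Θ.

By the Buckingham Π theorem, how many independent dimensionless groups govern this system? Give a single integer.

Exponent matrix [T,Θ] × [ω,f,ΔT]:
  T: [-1 -1  0]
  Θ: [ 0  0  1]
Row reduction gives pivot columns ω,ΔT; rank = 2
n=3, r=2 ⇒ 1 dimensionless group

1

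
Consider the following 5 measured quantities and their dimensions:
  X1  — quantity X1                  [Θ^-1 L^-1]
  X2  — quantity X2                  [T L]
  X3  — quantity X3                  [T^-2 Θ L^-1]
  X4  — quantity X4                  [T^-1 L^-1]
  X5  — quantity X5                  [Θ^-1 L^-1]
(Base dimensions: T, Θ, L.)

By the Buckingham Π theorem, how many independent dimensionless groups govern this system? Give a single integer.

Dimensional matrix (T×Θ×L by X1×X2×X3×X4×X5):
  T: [ 0  1 -2 -1  0]
  Θ: [-1  0  1  0 -1]
  L: [-1  1 -1 -1 -1]
Echelon form has 2 nonzero rows (pivots: X1,X2)
Π count = n − r = 5 − 2 = 3

3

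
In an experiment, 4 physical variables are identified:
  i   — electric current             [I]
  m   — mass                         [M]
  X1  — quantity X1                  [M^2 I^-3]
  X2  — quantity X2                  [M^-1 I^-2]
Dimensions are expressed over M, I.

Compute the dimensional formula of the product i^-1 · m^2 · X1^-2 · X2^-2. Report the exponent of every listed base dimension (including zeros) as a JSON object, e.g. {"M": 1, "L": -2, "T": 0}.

{"M": 0, "I": 9}

Dimensional matrix (M×I by i×m×X1×X2):
  M: [ 0  1  2 -1]
  I: [ 1  0 -3 -2]
  [M]: (-1)·0+(2)·1+(-2)·2+(-2)·-1 = 0
  [I]: (-1)·1+(2)·0+(-2)·-3+(-2)·-2 = 9
⇒ I^9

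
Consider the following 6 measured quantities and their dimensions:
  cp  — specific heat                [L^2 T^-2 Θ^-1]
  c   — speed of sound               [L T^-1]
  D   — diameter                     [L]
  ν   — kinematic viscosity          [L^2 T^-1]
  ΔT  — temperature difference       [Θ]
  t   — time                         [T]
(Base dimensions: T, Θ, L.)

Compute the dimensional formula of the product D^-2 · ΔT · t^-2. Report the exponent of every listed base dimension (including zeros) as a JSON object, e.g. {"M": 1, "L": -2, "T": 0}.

{"T": -2, "Θ": 1, "L": -2}

Exponent matrix [T,Θ,L] × [cp,c,D,ν,ΔT,t]:
  T: [-2 -1  0 -1  0  1]
  Θ: [-1  0  0  0  1  0]
  L: [ 2  1  1  2  0  0]
  [T]: (-2)·0+(1)·0+(-2)·1 = -2
  [Θ]: (-2)·0+(1)·1+(-2)·0 = 1
  [L]: (-2)·1+(1)·0+(-2)·0 = -2
⇒ T^-2 Θ L^-2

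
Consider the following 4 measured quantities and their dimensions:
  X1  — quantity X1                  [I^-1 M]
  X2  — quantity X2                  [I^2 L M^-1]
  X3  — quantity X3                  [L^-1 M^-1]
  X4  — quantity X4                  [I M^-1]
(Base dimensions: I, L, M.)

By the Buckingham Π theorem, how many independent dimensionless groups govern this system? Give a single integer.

Dimensional matrix (I×L×M by X1×X2×X3×X4):
  I: [-1  2  0  1]
  L: [ 0  1 -1  0]
  M: [ 1 -1 -1 -1]
Echelon form has 2 nonzero rows (pivots: X1,X2)
4 vars − rank 2 = 2 Π groups

2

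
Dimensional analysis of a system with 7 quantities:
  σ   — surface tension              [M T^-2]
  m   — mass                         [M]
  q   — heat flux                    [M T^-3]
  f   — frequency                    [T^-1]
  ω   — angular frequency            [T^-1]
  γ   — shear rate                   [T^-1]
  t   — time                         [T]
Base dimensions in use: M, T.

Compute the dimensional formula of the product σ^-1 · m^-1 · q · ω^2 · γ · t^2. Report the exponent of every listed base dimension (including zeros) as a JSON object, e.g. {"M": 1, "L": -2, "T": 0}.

{"M": -1, "T": -2}

Write exponents as rows M,T / cols σ,m,q,f,ω,γ,t:
  M: [ 1  1  1  0  0  0  0]
  T: [-2  0 -3 -1 -1 -1  1]
  [M]: (-1)·1+(-1)·1+(1)·1+(2)·0+(1)·0+(2)·0 = -1
  [T]: (-1)·-2+(-1)·0+(1)·-3+(2)·-1+(1)·-1+(2)·1 = -2
⇒ M^-1 T^-2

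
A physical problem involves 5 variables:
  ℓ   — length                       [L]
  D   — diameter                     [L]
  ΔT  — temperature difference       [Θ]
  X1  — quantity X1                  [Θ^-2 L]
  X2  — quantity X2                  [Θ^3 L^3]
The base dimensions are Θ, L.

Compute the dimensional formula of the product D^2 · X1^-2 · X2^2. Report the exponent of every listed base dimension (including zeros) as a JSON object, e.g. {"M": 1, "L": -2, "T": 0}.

Dimensional matrix (Θ×L by ℓ×D×ΔT×X1×X2):
  Θ: [ 0  0  1 -2  3]
  L: [ 1  1  0  1  3]
  [Θ]: (2)·0+(-2)·-2+(2)·3 = 10
  [L]: (2)·1+(-2)·1+(2)·3 = 6
⇒ Θ^10 L^6

{"Θ": 10, "L": 6}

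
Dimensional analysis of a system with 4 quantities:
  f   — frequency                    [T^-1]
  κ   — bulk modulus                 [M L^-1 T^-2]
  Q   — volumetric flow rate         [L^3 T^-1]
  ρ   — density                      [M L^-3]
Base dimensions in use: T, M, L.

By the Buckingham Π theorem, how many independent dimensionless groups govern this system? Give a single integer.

1

Exponent matrix [T,M,L] × [f,κ,Q,ρ]:
  T: [-1 -2 -1  0]
  M: [ 0  1  0  1]
  L: [ 0 -1  3 -3]
Echelon form has 3 nonzero rows (pivots: f,κ,Q)
4 vars − rank 3 = 1 Π group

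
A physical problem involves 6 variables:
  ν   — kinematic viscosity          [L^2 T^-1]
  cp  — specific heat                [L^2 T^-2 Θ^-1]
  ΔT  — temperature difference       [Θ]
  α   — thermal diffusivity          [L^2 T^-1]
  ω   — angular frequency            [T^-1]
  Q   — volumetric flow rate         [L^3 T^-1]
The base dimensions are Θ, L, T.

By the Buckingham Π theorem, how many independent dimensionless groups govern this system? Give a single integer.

Dimensional matrix (Θ×L×T by ν×cp×ΔT×α×ω×Q):
  Θ: [ 0 -1  1  0  0  0]
  L: [ 2  2  0  2  0  3]
  T: [-1 -2  0 -1 -1 -1]
Echelon form has 3 nonzero rows (pivots: ν,cp,ΔT)
n=6, r=3 ⇒ 3 dimensionless groups

3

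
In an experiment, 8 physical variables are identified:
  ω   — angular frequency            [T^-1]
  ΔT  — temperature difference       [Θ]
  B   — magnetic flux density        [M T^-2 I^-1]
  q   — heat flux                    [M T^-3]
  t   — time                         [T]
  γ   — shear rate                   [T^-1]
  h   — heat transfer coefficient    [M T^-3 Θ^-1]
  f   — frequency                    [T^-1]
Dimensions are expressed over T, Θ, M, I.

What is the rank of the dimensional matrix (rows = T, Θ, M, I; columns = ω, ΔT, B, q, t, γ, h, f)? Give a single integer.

4

Dimensional matrix (T×Θ×M×I by ω×ΔT×B×q×t×γ×h×f):
  T: [-1  0 -2 -3  1 -1 -3 -1]
  Θ: [ 0  1  0  0  0  0 -1  0]
  M: [ 0  0  1  1  0  0  1  0]
  I: [ 0  0 -1  0  0  0  0  0]
Row reduction gives pivot columns ω,ΔT,B,q; rank = 4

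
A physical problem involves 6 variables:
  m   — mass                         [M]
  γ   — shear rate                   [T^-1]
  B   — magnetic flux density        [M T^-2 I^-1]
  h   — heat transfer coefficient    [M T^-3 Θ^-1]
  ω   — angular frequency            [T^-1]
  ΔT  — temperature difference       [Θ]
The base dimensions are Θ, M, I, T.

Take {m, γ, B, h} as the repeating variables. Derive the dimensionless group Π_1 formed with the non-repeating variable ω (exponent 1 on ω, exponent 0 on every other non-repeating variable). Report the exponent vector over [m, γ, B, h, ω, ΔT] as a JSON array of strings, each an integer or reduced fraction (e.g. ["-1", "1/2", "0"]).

["0", "-1", "0", "0", "1", "0"]

Write exponents as rows Θ,M,I,T / cols m,γ,B,h,ω,ΔT:
  Θ: [ 0  0  0 -1  0  1]
  M: [ 1  0  1  1  0  0]
  I: [ 0  0 -1  0  0  0]
  T: [ 0 -1 -2 -3 -1  0]
Echelon form has 4 nonzero rows (pivots: m,γ,B,h)
Pivot set = {m,γ,B,h}, free = {ω,ΔT}
RREF:
  r0: [   1    0    0    0    0    1]
  r1: [   0    1    0    0    1    3]
  r2: [   0    0    1    0    0    0]
  r3: [   0    0    0    1    0   -1]
Fix exponent of ω at 1, ΔT at 0; solve each RREF row for its pivot's exponent:
  r0: exp(m) + (0)·1 = 0 ⇒ exp(m) = 0
  r1: exp(γ) + (1)·1 = 0 ⇒ exp(γ) = -1
  r2: exp(B) + (0)·1 = 0 ⇒ exp(B) = 0
  r3: exp(h) + (0)·1 = 0 ⇒ exp(h) = 0
Π_1 = γ^-1 · ω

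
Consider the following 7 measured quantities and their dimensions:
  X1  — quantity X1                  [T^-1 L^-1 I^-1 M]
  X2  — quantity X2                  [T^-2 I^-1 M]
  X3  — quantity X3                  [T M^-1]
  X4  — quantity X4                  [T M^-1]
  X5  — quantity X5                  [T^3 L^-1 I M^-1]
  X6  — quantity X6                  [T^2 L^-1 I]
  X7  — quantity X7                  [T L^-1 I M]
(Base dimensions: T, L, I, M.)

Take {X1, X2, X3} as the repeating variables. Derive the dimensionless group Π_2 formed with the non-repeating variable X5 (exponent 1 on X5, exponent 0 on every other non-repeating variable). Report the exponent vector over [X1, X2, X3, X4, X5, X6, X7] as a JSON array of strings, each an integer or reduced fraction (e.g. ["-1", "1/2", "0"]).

["-1", "2", "0", "0", "1", "0", "0"]

Write exponents as rows T,L,I,M / cols X1,X2,X3,X4,X5,X6,X7:
  T: [-1 -2  1  1  3  2  1]
  L: [-1  0  0  0 -1 -1 -1]
  I: [-1 -1  0  0  1  1  1]
  M: [ 1  1 -1 -1 -1  0  1]
RREF → pivots at {X1,X2,X3} ⇒ r = 3
Repeat: X1,X2,X3; free: X4,X5,X6,X7
RREF:
  r0: [   1    0    0    0    1    1    1]
  r1: [   0    1    0    0   -2   -2   -2]
  r2: [   0    0    1    1    0   -1   -2]
  r3: [   0    0    0    0    0    0    0]
Fix exponent of X5 at 1, X4 at 0, X6 at 0, X7 at 0; solve each RREF row for its pivot's exponent:
  r0: exp(X1) + (1)·1 = 0 ⇒ exp(X1) = -1
  r1: exp(X2) + (-2)·1 = 0 ⇒ exp(X2) = 2
  r2: exp(X3) + (0)·1 = 0 ⇒ exp(X3) = 0
Π_2 = X1^-1 · X2^2 · X5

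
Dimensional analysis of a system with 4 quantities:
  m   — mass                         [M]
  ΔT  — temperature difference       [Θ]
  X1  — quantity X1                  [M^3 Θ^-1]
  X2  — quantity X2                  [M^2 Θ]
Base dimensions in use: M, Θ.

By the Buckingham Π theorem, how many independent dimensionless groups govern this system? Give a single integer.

2

Dimensional matrix (M×Θ by m×ΔT×X1×X2):
  M: [ 1  0  3  2]
  Θ: [ 0  1 -1  1]
RREF → pivots at {m,ΔT} ⇒ r = 2
n=4, r=2 ⇒ 2 dimensionless groups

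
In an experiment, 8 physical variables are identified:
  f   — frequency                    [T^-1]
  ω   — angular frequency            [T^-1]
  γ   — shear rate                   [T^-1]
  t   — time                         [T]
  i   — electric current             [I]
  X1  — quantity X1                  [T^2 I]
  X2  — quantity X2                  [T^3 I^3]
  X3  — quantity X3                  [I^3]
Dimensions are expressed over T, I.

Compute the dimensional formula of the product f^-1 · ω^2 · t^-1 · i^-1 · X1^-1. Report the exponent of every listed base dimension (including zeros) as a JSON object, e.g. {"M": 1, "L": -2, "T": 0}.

{"T": -4, "I": -2}

Exponent matrix [T,I] × [f,ω,γ,t,i,X1,X2,X3]:
  T: [-1 -1 -1  1  0  2  3  0]
  I: [ 0  0  0  0  1  1  3  3]
  [T]: (-1)·-1+(2)·-1+(-1)·1+(-1)·0+(-1)·2 = -4
  [I]: (-1)·0+(2)·0+(-1)·0+(-1)·1+(-1)·1 = -2
⇒ T^-4 I^-2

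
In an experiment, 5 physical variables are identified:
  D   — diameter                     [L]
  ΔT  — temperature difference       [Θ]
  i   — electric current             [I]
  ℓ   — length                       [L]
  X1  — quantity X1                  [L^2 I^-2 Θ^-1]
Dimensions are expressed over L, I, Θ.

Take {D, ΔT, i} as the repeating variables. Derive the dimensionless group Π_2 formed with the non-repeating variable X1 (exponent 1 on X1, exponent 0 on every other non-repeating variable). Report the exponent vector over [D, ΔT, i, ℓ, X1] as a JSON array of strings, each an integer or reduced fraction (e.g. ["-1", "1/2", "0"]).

Exponent matrix [L,I,Θ] × [D,ΔT,i,ℓ,X1]:
  L: [ 1  0  0  1  2]
  I: [ 0  0  1  0 -2]
  Θ: [ 0  1  0  0 -1]
RREF → pivots at {D,ΔT,i} ⇒ r = 3
Pivot set = {D,ΔT,i}, free = {ℓ,X1}
RREF:
  r0: [   1    0    0    1    2]
  r1: [   0    1    0    0   -1]
  r2: [   0    0    1    0   -2]
Fix exponent of X1 at 1, ℓ at 0; solve each RREF row for its pivot's exponent:
  r0: exp(D) + (2)·1 = 0 ⇒ exp(D) = -2
  r1: exp(ΔT) + (-1)·1 = 0 ⇒ exp(ΔT) = 1
  r2: exp(i) + (-2)·1 = 0 ⇒ exp(i) = 2
Π_2 = D^-2 · ΔT · i^2 · X1

["-2", "1", "2", "0", "1"]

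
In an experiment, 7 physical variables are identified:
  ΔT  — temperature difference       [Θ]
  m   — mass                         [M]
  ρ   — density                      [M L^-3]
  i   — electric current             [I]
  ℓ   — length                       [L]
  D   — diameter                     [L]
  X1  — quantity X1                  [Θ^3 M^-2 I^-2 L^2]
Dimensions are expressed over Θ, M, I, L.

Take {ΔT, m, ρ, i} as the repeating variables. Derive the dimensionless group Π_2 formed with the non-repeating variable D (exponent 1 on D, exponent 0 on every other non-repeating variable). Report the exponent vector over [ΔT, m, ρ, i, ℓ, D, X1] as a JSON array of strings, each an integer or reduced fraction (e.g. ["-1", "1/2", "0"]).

Write exponents as rows Θ,M,I,L / cols ΔT,m,ρ,i,ℓ,D,X1:
  Θ: [ 1  0  0  0  0  0  3]
  M: [ 0  1  1  0  0  0 -2]
  I: [ 0  0  0  1  0  0 -2]
  L: [ 0  0 -3  0  1  1  2]
Echelon form has 4 nonzero rows (pivots: ΔT,m,ρ,i)
Repeat: ΔT,m,ρ,i; free: ℓ,D,X1
RREF:
  r0: [   1    0    0    0    0    0    3]
  r1: [   0    1    0    0  1/3  1/3 -4/3]
  r2: [   0    0    1    0 -1/3 -1/3 -2/3]
  r3: [   0    0    0    1    0    0   -2]
Fix exponent of D at 1, ℓ at 0, X1 at 0; solve each RREF row for its pivot's exponent:
  r0: exp(ΔT) + (0)·1 = 0 ⇒ exp(ΔT) = 0
  r1: exp(m) + (1/3)·1 = 0 ⇒ exp(m) = -1/3
  r2: exp(ρ) + (-1/3)·1 = 0 ⇒ exp(ρ) = 1/3
  r3: exp(i) + (0)·1 = 0 ⇒ exp(i) = 0
Π_2 = m^(-1/3) · ρ^(1/3) · D

["0", "-1/3", "1/3", "0", "0", "1", "0"]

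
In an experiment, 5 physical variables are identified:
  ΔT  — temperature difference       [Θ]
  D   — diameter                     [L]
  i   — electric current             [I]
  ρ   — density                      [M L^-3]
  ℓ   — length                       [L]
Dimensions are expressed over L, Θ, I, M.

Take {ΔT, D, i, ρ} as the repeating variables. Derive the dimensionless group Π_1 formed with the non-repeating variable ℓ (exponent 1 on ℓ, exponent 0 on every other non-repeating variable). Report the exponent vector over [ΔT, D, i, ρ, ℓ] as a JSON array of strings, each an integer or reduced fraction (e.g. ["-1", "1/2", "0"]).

Write exponents as rows L,Θ,I,M / cols ΔT,D,i,ρ,ℓ:
  L: [ 0  1  0 -3  1]
  Θ: [ 1  0  0  0  0]
  I: [ 0  0  1  0  0]
  M: [ 0  0  0  1  0]
Echelon form has 4 nonzero rows (pivots: ΔT,D,i,ρ)
Pivot set = {ΔT,D,i,ρ}, free = {ℓ}
RREF:
  r0: [   1    0    0    0    0]
  r1: [   0    1    0    0    1]
  r2: [   0    0    1    0    0]
  r3: [   0    0    0    1    0]
Fix exponent of ℓ at 1; solve each RREF row for its pivot's exponent:
  r0: exp(ΔT) + (0)·1 = 0 ⇒ exp(ΔT) = 0
  r1: exp(D) + (1)·1 = 0 ⇒ exp(D) = -1
  r2: exp(i) + (0)·1 = 0 ⇒ exp(i) = 0
  r3: exp(ρ) + (0)·1 = 0 ⇒ exp(ρ) = 0
Π_1 = D^-1 · ℓ

["0", "-1", "0", "0", "1"]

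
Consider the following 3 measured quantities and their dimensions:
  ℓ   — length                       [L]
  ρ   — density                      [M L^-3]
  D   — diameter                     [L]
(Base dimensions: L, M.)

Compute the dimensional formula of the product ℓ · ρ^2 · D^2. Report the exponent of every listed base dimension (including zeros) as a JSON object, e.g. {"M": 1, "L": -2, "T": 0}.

Exponent matrix [L,M] × [ℓ,ρ,D]:
  L: [ 1 -3  1]
  M: [ 0  1  0]
  [L]: (1)·1+(2)·-3+(2)·1 = -3
  [M]: (1)·0+(2)·1+(2)·0 = 2
⇒ L^-3 M^2

{"L": -3, "M": 2}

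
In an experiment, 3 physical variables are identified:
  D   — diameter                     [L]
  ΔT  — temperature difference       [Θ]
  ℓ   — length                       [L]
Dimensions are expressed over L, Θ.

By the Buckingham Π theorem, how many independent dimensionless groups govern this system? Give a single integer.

1

Write exponents as rows L,Θ / cols D,ΔT,ℓ:
  L: [ 1  0  1]
  Θ: [ 0  1  0]
RREF → pivots at {D,ΔT} ⇒ r = 2
Π count = n − r = 3 − 2 = 1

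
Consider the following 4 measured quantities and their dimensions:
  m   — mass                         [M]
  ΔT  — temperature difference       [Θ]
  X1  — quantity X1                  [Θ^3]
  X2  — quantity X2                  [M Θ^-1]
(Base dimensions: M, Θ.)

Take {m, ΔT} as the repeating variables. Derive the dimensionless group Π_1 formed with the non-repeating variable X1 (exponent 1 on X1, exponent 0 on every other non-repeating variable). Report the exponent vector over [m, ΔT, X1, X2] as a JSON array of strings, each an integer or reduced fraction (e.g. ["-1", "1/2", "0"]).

Exponent matrix [M,Θ] × [m,ΔT,X1,X2]:
  M: [ 1  0  0  1]
  Θ: [ 0  1  3 -1]
RREF → pivots at {m,ΔT} ⇒ r = 2
Pivot set = {m,ΔT}, free = {X1,X2}
RREF:
  r0: [   1    0    0    1]
  r1: [   0    1    3   -1]
Fix exponent of X1 at 1, X2 at 0; solve each RREF row for its pivot's exponent:
  r0: exp(m) + (0)·1 = 0 ⇒ exp(m) = 0
  r1: exp(ΔT) + (3)·1 = 0 ⇒ exp(ΔT) = -3
Π_1 = ΔT^-3 · X1

["0", "-3", "1", "0"]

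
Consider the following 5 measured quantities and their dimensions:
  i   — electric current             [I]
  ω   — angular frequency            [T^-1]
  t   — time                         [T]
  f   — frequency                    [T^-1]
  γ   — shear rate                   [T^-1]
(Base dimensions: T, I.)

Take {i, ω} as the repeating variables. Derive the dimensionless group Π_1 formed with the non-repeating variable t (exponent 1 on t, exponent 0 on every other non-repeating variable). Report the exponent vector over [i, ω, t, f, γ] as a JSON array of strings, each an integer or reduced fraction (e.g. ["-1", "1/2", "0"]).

Dimensional matrix (T×I by i×ω×t×f×γ):
  T: [ 0 -1  1 -1 -1]
  I: [ 1  0  0  0  0]
RREF → pivots at {i,ω} ⇒ r = 2
Repeat: i,ω; free: t,f,γ
RREF:
  r0: [   1    0    0    0    0]
  r1: [   0    1   -1    1    1]
Fix exponent of t at 1, f at 0, γ at 0; solve each RREF row for its pivot's exponent:
  r0: exp(i) + (0)·1 = 0 ⇒ exp(i) = 0
  r1: exp(ω) + (-1)·1 = 0 ⇒ exp(ω) = 1
Π_1 = ω · t

["0", "1", "1", "0", "0"]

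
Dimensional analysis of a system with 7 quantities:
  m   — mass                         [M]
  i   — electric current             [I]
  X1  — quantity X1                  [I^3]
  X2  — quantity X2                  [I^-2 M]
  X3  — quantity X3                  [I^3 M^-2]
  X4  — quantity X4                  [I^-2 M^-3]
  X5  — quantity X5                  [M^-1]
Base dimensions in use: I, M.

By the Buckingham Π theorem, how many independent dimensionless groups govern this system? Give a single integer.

5

Write exponents as rows I,M / cols m,i,X1,X2,X3,X4,X5:
  I: [ 0  1  3 -2  3 -2  0]
  M: [ 1  0  0  1 -2 -3 -1]
Row reduction gives pivot columns m,i; rank = 2
n=7, r=2 ⇒ 5 dimensionless groups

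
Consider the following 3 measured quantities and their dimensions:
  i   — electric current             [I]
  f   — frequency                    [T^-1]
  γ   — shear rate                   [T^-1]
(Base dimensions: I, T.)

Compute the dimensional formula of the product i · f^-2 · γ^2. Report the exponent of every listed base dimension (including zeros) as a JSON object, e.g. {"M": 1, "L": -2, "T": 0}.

{"I": 1, "T": 0}

Exponent matrix [I,T] × [i,f,γ]:
  I: [ 1  0  0]
  T: [ 0 -1 -1]
  [I]: (1)·1+(-2)·0+(2)·0 = 1
  [T]: (1)·0+(-2)·-1+(2)·-1 = 0
⇒ I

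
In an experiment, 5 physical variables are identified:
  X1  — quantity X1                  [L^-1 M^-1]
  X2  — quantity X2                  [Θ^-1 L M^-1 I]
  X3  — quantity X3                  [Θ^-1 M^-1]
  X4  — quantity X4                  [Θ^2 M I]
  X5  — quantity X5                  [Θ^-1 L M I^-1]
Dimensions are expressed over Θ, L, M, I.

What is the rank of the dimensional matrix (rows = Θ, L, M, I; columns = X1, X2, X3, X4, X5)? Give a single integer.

3

Dimensional matrix (Θ×L×M×I by X1×X2×X3×X4×X5):
  Θ: [ 0 -1 -1  2 -1]
  L: [-1  1  0  0  1]
  M: [-1 -1 -1  1  1]
  I: [ 0  1  0  1 -1]
RREF → pivots at {X1,X2,X3} ⇒ r = 3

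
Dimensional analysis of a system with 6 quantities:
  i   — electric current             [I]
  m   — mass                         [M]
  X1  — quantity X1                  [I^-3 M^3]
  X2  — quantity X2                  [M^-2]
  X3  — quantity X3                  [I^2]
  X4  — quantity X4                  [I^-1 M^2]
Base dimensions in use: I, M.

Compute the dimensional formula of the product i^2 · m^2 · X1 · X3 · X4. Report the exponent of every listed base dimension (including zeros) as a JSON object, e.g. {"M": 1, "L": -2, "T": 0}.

{"I": 0, "M": 7}

Dimensional matrix (I×M by i×m×X1×X2×X3×X4):
  I: [ 1  0 -3  0  2 -1]
  M: [ 0  1  3 -2  0  2]
  [I]: (2)·1+(2)·0+(1)·-3+(1)·2+(1)·-1 = 0
  [M]: (2)·0+(2)·1+(1)·3+(1)·0+(1)·2 = 7
⇒ M^7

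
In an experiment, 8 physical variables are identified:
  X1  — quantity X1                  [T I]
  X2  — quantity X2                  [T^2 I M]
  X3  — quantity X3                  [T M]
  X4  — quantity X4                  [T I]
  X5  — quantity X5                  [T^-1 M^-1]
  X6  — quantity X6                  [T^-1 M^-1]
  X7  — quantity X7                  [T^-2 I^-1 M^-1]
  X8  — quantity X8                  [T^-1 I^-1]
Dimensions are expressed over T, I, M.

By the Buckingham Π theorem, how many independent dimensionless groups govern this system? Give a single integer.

6

Exponent matrix [T,I,M] × [X1,X2,X3,X4,X5,X6,X7,X8]:
  T: [ 1  2  1  1 -1 -1 -2 -1]
  I: [ 1  1  0  1  0  0 -1 -1]
  M: [ 0  1  1  0 -1 -1 -1  0]
Echelon form has 2 nonzero rows (pivots: X1,X2)
Π count = n − r = 8 − 2 = 6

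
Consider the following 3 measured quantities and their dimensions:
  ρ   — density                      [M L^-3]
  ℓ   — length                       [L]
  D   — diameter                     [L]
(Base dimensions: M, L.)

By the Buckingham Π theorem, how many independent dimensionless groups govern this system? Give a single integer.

Write exponents as rows M,L / cols ρ,ℓ,D:
  M: [ 1  0  0]
  L: [-3  1  1]
Echelon form has 2 nonzero rows (pivots: ρ,ℓ)
3 vars − rank 2 = 1 Π group

1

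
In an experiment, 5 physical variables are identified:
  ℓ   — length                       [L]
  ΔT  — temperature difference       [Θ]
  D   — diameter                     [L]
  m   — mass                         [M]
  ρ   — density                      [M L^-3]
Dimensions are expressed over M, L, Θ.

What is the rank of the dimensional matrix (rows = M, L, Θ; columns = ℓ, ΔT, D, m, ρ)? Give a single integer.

3

Dimensional matrix (M×L×Θ by ℓ×ΔT×D×m×ρ):
  M: [ 0  0  0  1  1]
  L: [ 1  0  1  0 -3]
  Θ: [ 0  1  0  0  0]
Echelon form has 3 nonzero rows (pivots: ℓ,ΔT,m)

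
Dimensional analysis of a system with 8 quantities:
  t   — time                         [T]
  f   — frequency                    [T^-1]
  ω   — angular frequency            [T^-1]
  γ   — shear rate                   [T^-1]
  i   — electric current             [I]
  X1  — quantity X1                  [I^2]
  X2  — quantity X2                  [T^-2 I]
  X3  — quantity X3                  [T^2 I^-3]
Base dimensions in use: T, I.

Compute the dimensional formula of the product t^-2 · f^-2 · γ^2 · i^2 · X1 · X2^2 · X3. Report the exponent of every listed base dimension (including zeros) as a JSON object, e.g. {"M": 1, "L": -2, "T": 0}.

{"T": -4, "I": 3}

Dimensional matrix (T×I by t×f×ω×γ×i×X1×X2×X3):
  T: [ 1 -1 -1 -1  0  0 -2  2]
  I: [ 0  0  0  0  1  2  1 -3]
  [T]: (-2)·1+(-2)·-1+(2)·-1+(2)·0+(1)·0+(2)·-2+(1)·2 = -4
  [I]: (-2)·0+(-2)·0+(2)·0+(2)·1+(1)·2+(2)·1+(1)·-3 = 3
⇒ T^-4 I^3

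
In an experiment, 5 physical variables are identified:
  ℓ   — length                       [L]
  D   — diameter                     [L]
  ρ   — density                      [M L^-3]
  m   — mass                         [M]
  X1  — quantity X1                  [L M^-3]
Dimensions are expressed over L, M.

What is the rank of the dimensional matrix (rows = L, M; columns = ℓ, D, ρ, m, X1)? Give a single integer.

2

Dimensional matrix (L×M by ℓ×D×ρ×m×X1):
  L: [ 1  1 -3  0  1]
  M: [ 0  0  1  1 -3]
Echelon form has 2 nonzero rows (pivots: ℓ,ρ)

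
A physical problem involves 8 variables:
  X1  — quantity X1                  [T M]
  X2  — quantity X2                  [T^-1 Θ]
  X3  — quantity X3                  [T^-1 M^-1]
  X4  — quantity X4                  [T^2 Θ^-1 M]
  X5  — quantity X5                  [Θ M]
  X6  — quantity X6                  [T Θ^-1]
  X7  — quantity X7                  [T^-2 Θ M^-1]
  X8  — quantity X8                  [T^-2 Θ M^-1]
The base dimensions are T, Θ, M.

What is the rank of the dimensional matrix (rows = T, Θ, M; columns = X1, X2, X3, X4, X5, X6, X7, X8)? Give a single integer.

2

Dimensional matrix (T×Θ×M by X1×X2×X3×X4×X5×X6×X7×X8):
  T: [ 1 -1 -1  2  0  1 -2 -2]
  Θ: [ 0  1  0 -1  1 -1  1  1]
  M: [ 1  0 -1  1  1  0 -1 -1]
Echelon form has 2 nonzero rows (pivots: X1,X2)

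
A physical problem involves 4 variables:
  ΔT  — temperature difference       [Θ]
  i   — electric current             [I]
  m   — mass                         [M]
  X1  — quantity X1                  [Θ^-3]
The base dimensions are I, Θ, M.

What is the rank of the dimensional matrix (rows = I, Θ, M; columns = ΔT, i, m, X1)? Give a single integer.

Exponent matrix [I,Θ,M] × [ΔT,i,m,X1]:
  I: [ 0  1  0  0]
  Θ: [ 1  0  0 -3]
  M: [ 0  0  1  0]
Echelon form has 3 nonzero rows (pivots: ΔT,i,m)

3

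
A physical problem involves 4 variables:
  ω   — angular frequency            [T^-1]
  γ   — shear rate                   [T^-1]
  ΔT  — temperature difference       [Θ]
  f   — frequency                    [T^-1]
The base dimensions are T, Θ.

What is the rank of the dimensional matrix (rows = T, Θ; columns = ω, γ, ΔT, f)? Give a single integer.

2

Dimensional matrix (T×Θ by ω×γ×ΔT×f):
  T: [-1 -1  0 -1]
  Θ: [ 0  0  1  0]
Row reduction gives pivot columns ω,ΔT; rank = 2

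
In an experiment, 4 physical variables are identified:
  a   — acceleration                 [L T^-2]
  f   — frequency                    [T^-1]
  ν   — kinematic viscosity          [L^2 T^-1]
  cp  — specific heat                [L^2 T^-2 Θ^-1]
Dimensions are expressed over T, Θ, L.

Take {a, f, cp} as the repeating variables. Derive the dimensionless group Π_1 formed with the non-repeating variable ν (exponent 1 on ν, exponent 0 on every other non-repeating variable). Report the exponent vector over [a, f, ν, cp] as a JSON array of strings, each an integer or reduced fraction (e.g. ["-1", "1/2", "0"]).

["-2", "3", "1", "0"]

Dimensional matrix (T×Θ×L by a×f×ν×cp):
  T: [-2 -1 -1 -2]
  Θ: [ 0  0  0 -1]
  L: [ 1  0  2  2]
Echelon form has 3 nonzero rows (pivots: a,f,cp)
Pivot set = {a,f,cp}, free = {ν}
RREF:
  r0: [   1    0    2    0]
  r1: [   0    1   -3    0]
  r2: [   0    0    0    1]
Fix exponent of ν at 1; solve each RREF row for its pivot's exponent:
  r0: exp(a) + (2)·1 = 0 ⇒ exp(a) = -2
  r1: exp(f) + (-3)·1 = 0 ⇒ exp(f) = 3
  r2: exp(cp) + (0)·1 = 0 ⇒ exp(cp) = 0
Π_1 = a^-2 · f^3 · ν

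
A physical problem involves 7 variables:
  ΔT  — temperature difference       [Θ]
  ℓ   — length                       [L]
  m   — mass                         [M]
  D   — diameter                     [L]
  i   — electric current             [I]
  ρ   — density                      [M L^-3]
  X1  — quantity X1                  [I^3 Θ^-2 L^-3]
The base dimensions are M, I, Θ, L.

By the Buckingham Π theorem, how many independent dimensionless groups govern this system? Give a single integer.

3

Dimensional matrix (M×I×Θ×L by ΔT×ℓ×m×D×i×ρ×X1):
  M: [ 0  0  1  0  0  1  0]
  I: [ 0  0  0  0  1  0  3]
  Θ: [ 1  0  0  0  0  0 -2]
  L: [ 0  1  0  1  0 -3 -3]
RREF → pivots at {ΔT,ℓ,m,i} ⇒ r = 4
n=7, r=4 ⇒ 3 dimensionless groups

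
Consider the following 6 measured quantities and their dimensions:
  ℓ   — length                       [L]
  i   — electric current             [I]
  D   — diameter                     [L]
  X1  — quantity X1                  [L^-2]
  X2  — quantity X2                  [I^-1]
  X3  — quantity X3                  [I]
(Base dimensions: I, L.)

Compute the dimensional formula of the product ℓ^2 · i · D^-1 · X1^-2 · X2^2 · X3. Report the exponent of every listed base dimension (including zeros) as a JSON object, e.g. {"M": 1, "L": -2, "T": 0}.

{"I": 0, "L": 5}

Exponent matrix [I,L] × [ℓ,i,D,X1,X2,X3]:
  I: [ 0  1  0  0 -1  1]
  L: [ 1  0  1 -2  0  0]
  [I]: (2)·0+(1)·1+(-1)·0+(-2)·0+(2)·-1+(1)·1 = 0
  [L]: (2)·1+(1)·0+(-1)·1+(-2)·-2+(2)·0+(1)·0 = 5
⇒ L^5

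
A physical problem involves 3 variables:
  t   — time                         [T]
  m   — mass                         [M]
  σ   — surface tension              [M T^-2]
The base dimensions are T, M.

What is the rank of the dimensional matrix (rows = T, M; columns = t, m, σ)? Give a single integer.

2

Dimensional matrix (T×M by t×m×σ):
  T: [ 1  0 -2]
  M: [ 0  1  1]
RREF → pivots at {t,m} ⇒ r = 2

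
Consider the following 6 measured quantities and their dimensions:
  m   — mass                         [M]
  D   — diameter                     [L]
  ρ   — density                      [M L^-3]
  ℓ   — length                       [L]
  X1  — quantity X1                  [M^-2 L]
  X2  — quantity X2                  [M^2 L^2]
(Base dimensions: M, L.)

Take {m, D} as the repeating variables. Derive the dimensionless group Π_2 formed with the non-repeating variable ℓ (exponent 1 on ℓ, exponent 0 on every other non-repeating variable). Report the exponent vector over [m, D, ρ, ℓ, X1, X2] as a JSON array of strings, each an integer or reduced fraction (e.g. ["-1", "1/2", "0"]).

["0", "-1", "0", "1", "0", "0"]

Dimensional matrix (M×L by m×D×ρ×ℓ×X1×X2):
  M: [ 1  0  1  0 -2  2]
  L: [ 0  1 -3  1  1  2]
Echelon form has 2 nonzero rows (pivots: m,D)
Pivot set = {m,D}, free = {ρ,ℓ,X1,X2}
RREF:
  r0: [   1    0    1    0   -2    2]
  r1: [   0    1   -3    1    1    2]
Fix exponent of ℓ at 1, ρ at 0, X1 at 0, X2 at 0; solve each RREF row for its pivot's exponent:
  r0: exp(m) + (0)·1 = 0 ⇒ exp(m) = 0
  r1: exp(D) + (1)·1 = 0 ⇒ exp(D) = -1
Π_2 = D^-1 · ℓ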